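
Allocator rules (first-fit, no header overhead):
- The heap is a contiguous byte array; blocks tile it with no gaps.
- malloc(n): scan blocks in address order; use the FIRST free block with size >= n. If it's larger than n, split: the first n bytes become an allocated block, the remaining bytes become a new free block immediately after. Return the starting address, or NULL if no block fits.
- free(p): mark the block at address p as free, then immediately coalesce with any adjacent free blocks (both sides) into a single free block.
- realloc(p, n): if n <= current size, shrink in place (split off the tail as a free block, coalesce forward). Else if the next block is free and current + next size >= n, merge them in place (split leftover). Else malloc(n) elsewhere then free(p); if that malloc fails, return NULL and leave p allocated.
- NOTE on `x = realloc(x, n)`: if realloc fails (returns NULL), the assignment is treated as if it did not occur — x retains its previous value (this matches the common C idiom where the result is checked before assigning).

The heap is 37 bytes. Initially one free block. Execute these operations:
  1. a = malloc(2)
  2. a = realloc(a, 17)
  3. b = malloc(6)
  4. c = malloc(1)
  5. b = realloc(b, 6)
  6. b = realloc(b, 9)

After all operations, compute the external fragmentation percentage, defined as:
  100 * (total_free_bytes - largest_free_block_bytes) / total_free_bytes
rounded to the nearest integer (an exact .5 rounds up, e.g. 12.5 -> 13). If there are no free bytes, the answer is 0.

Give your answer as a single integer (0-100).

Op 1: a = malloc(2) -> a = 0; heap: [0-1 ALLOC][2-36 FREE]
Op 2: a = realloc(a, 17) -> a = 0; heap: [0-16 ALLOC][17-36 FREE]
Op 3: b = malloc(6) -> b = 17; heap: [0-16 ALLOC][17-22 ALLOC][23-36 FREE]
Op 4: c = malloc(1) -> c = 23; heap: [0-16 ALLOC][17-22 ALLOC][23-23 ALLOC][24-36 FREE]
Op 5: b = realloc(b, 6) -> b = 17; heap: [0-16 ALLOC][17-22 ALLOC][23-23 ALLOC][24-36 FREE]
Op 6: b = realloc(b, 9) -> b = 24; heap: [0-16 ALLOC][17-22 FREE][23-23 ALLOC][24-32 ALLOC][33-36 FREE]
Free blocks: [6 4] total_free=10 largest=6 -> 100*(10-6)/10 = 400/10 = 40

Answer: 40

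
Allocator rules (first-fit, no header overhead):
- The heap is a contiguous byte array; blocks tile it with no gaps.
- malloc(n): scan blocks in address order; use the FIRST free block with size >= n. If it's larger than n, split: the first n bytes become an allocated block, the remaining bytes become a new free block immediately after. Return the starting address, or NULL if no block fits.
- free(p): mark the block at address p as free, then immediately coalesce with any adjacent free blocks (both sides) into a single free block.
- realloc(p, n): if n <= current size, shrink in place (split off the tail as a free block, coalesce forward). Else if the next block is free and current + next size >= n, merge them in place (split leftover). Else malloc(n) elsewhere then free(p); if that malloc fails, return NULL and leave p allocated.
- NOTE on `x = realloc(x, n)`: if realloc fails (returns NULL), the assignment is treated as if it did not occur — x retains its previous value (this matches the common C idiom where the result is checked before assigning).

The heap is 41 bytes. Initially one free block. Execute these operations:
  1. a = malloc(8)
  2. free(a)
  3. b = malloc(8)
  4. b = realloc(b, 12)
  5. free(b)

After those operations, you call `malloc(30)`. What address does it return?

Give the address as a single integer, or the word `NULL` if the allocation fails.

Answer: 0

Derivation:
Op 1: a = malloc(8) -> a = 0; heap: [0-7 ALLOC][8-40 FREE]
Op 2: free(a) -> (freed a); heap: [0-40 FREE]
Op 3: b = malloc(8) -> b = 0; heap: [0-7 ALLOC][8-40 FREE]
Op 4: b = realloc(b, 12) -> b = 0; heap: [0-11 ALLOC][12-40 FREE]
Op 5: free(b) -> (freed b); heap: [0-40 FREE]
malloc(30): first-fit scan over [0-40 FREE] -> 0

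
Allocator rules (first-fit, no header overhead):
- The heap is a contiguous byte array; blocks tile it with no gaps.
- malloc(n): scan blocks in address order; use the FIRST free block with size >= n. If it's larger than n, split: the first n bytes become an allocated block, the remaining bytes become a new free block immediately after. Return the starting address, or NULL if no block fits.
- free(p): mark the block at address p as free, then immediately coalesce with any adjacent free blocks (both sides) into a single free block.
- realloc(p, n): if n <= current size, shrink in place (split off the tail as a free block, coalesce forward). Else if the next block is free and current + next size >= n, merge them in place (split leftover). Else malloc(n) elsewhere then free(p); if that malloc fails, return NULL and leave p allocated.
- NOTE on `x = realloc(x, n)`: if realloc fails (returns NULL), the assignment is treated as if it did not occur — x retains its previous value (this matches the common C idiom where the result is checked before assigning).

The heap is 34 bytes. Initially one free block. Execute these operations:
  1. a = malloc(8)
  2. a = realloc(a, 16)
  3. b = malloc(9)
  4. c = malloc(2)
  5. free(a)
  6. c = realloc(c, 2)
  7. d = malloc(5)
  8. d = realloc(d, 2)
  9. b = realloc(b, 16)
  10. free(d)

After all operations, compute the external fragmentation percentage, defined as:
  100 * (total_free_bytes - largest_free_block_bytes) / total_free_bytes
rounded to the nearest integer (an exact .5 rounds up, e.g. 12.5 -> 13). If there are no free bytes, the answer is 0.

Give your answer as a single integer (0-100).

Op 1: a = malloc(8) -> a = 0; heap: [0-7 ALLOC][8-33 FREE]
Op 2: a = realloc(a, 16) -> a = 0; heap: [0-15 ALLOC][16-33 FREE]
Op 3: b = malloc(9) -> b = 16; heap: [0-15 ALLOC][16-24 ALLOC][25-33 FREE]
Op 4: c = malloc(2) -> c = 25; heap: [0-15 ALLOC][16-24 ALLOC][25-26 ALLOC][27-33 FREE]
Op 5: free(a) -> (freed a); heap: [0-15 FREE][16-24 ALLOC][25-26 ALLOC][27-33 FREE]
Op 6: c = realloc(c, 2) -> c = 25; heap: [0-15 FREE][16-24 ALLOC][25-26 ALLOC][27-33 FREE]
Op 7: d = malloc(5) -> d = 0; heap: [0-4 ALLOC][5-15 FREE][16-24 ALLOC][25-26 ALLOC][27-33 FREE]
Op 8: d = realloc(d, 2) -> d = 0; heap: [0-1 ALLOC][2-15 FREE][16-24 ALLOC][25-26 ALLOC][27-33 FREE]
Op 9: b = realloc(b, 16) -> NULL (b unchanged); heap: [0-1 ALLOC][2-15 FREE][16-24 ALLOC][25-26 ALLOC][27-33 FREE]
Op 10: free(d) -> (freed d); heap: [0-15 FREE][16-24 ALLOC][25-26 ALLOC][27-33 FREE]
Free blocks: [16 7] total_free=23 largest=16 -> 100*(23-16)/23 = 700/23 ≈ 30.435 -> rounds to 30

Answer: 30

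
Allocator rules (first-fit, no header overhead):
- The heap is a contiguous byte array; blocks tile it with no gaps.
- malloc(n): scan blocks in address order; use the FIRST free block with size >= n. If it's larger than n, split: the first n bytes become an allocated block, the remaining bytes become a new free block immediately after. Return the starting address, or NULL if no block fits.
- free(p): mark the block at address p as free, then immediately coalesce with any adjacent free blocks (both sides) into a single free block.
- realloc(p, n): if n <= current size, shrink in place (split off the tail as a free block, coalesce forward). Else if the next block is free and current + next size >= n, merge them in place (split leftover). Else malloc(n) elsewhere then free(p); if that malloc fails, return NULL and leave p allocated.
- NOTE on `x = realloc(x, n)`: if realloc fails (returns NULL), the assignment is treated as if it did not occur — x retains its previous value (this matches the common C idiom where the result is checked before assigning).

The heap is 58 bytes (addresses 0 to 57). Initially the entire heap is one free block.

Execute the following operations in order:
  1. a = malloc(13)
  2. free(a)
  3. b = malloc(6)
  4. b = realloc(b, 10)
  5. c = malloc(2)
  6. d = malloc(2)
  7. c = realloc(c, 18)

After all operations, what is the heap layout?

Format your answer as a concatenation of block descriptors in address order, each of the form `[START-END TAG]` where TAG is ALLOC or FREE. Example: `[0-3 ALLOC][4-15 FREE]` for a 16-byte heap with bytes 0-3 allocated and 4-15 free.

Answer: [0-9 ALLOC][10-11 FREE][12-13 ALLOC][14-31 ALLOC][32-57 FREE]

Derivation:
Op 1: a = malloc(13) -> a = 0; heap: [0-12 ALLOC][13-57 FREE]
Op 2: free(a) -> (freed a); heap: [0-57 FREE]
Op 3: b = malloc(6) -> b = 0; heap: [0-5 ALLOC][6-57 FREE]
Op 4: b = realloc(b, 10) -> b = 0; heap: [0-9 ALLOC][10-57 FREE]
Op 5: c = malloc(2) -> c = 10; heap: [0-9 ALLOC][10-11 ALLOC][12-57 FREE]
Op 6: d = malloc(2) -> d = 12; heap: [0-9 ALLOC][10-11 ALLOC][12-13 ALLOC][14-57 FREE]
Op 7: c = realloc(c, 18) -> c = 14; heap: [0-9 ALLOC][10-11 FREE][12-13 ALLOC][14-31 ALLOC][32-57 FREE]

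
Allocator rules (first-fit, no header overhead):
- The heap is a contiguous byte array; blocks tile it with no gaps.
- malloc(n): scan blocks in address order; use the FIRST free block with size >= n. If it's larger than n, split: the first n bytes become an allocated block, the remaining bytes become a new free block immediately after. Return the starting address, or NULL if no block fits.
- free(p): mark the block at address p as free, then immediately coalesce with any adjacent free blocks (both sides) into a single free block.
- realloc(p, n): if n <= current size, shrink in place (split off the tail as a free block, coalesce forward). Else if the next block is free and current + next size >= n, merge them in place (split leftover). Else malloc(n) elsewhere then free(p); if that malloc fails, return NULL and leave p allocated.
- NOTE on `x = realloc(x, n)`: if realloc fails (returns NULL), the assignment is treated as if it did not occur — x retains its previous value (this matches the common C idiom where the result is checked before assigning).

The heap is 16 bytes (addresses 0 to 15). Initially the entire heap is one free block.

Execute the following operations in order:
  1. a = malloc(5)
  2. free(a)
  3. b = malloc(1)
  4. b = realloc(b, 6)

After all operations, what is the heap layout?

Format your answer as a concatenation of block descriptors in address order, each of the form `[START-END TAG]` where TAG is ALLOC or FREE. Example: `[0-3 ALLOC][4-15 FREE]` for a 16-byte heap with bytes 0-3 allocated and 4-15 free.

Op 1: a = malloc(5) -> a = 0; heap: [0-4 ALLOC][5-15 FREE]
Op 2: free(a) -> (freed a); heap: [0-15 FREE]
Op 3: b = malloc(1) -> b = 0; heap: [0-0 ALLOC][1-15 FREE]
Op 4: b = realloc(b, 6) -> b = 0; heap: [0-5 ALLOC][6-15 FREE]

Answer: [0-5 ALLOC][6-15 FREE]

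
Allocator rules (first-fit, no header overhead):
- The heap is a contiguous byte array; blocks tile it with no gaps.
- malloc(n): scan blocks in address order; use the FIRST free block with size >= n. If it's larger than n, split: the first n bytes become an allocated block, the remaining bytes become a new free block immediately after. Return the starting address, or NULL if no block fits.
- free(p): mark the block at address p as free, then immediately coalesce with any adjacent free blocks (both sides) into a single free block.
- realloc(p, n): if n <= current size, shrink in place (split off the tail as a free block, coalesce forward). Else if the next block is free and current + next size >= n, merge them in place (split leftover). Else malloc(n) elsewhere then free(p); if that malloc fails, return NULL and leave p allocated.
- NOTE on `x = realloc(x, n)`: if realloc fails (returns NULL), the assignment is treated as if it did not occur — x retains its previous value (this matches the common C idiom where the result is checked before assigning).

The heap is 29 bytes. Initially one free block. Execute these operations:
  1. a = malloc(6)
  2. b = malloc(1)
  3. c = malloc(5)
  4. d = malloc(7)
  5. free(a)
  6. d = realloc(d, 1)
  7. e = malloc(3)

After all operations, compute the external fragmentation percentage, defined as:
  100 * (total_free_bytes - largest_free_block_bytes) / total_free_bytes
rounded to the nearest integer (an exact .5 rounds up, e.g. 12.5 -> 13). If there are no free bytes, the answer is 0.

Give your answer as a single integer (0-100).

Answer: 16

Derivation:
Op 1: a = malloc(6) -> a = 0; heap: [0-5 ALLOC][6-28 FREE]
Op 2: b = malloc(1) -> b = 6; heap: [0-5 ALLOC][6-6 ALLOC][7-28 FREE]
Op 3: c = malloc(5) -> c = 7; heap: [0-5 ALLOC][6-6 ALLOC][7-11 ALLOC][12-28 FREE]
Op 4: d = malloc(7) -> d = 12; heap: [0-5 ALLOC][6-6 ALLOC][7-11 ALLOC][12-18 ALLOC][19-28 FREE]
Op 5: free(a) -> (freed a); heap: [0-5 FREE][6-6 ALLOC][7-11 ALLOC][12-18 ALLOC][19-28 FREE]
Op 6: d = realloc(d, 1) -> d = 12; heap: [0-5 FREE][6-6 ALLOC][7-11 ALLOC][12-12 ALLOC][13-28 FREE]
Op 7: e = malloc(3) -> e = 0; heap: [0-2 ALLOC][3-5 FREE][6-6 ALLOC][7-11 ALLOC][12-12 ALLOC][13-28 FREE]
Free blocks: [3 16] total_free=19 largest=16 -> 100*(19-16)/19 = 300/19 ≈ 15.789 -> rounds to 16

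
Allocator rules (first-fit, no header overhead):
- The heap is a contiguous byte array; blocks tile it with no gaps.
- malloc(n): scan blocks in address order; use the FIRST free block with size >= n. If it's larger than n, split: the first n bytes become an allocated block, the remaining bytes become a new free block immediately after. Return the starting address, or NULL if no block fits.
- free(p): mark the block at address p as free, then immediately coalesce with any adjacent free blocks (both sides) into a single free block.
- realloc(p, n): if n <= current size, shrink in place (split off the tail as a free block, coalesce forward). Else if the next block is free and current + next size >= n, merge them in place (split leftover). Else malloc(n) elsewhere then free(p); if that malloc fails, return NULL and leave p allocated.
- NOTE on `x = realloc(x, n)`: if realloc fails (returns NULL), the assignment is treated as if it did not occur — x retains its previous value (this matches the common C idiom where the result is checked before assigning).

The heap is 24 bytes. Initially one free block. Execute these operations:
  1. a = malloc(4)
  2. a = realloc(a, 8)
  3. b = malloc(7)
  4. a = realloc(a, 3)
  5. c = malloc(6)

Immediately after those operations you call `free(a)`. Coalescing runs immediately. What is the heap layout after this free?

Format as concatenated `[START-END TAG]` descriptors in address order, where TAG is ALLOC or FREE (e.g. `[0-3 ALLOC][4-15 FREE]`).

Answer: [0-7 FREE][8-14 ALLOC][15-20 ALLOC][21-23 FREE]

Derivation:
Op 1: a = malloc(4) -> a = 0; heap: [0-3 ALLOC][4-23 FREE]
Op 2: a = realloc(a, 8) -> a = 0; heap: [0-7 ALLOC][8-23 FREE]
Op 3: b = malloc(7) -> b = 8; heap: [0-7 ALLOC][8-14 ALLOC][15-23 FREE]
Op 4: a = realloc(a, 3) -> a = 0; heap: [0-2 ALLOC][3-7 FREE][8-14 ALLOC][15-23 FREE]
Op 5: c = malloc(6) -> c = 15; heap: [0-2 ALLOC][3-7 FREE][8-14 ALLOC][15-20 ALLOC][21-23 FREE]
free(a): a = 0 -> block [0-2 ALLOC]; mark free, coalesce with adjacent free neighbors -> [0-7 FREE][8-14 ALLOC][15-20 ALLOC][21-23 FREE]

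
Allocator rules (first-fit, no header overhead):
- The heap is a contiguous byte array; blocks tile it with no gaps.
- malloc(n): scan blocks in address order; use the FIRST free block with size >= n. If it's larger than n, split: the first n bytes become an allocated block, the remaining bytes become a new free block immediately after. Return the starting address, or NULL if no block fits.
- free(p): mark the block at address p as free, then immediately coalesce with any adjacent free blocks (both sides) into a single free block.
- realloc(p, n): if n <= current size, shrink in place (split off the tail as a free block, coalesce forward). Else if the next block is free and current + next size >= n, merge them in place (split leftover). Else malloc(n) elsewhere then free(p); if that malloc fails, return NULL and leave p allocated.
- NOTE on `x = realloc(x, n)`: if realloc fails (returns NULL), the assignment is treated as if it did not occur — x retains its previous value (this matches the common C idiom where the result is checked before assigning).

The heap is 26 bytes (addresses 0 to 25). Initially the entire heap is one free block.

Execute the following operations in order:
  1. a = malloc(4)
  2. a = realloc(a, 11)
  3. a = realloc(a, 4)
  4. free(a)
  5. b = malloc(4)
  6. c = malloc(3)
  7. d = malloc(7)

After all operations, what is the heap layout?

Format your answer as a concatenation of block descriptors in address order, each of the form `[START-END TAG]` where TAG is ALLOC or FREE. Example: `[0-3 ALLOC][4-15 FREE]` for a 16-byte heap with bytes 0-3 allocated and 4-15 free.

Op 1: a = malloc(4) -> a = 0; heap: [0-3 ALLOC][4-25 FREE]
Op 2: a = realloc(a, 11) -> a = 0; heap: [0-10 ALLOC][11-25 FREE]
Op 3: a = realloc(a, 4) -> a = 0; heap: [0-3 ALLOC][4-25 FREE]
Op 4: free(a) -> (freed a); heap: [0-25 FREE]
Op 5: b = malloc(4) -> b = 0; heap: [0-3 ALLOC][4-25 FREE]
Op 6: c = malloc(3) -> c = 4; heap: [0-3 ALLOC][4-6 ALLOC][7-25 FREE]
Op 7: d = malloc(7) -> d = 7; heap: [0-3 ALLOC][4-6 ALLOC][7-13 ALLOC][14-25 FREE]

Answer: [0-3 ALLOC][4-6 ALLOC][7-13 ALLOC][14-25 FREE]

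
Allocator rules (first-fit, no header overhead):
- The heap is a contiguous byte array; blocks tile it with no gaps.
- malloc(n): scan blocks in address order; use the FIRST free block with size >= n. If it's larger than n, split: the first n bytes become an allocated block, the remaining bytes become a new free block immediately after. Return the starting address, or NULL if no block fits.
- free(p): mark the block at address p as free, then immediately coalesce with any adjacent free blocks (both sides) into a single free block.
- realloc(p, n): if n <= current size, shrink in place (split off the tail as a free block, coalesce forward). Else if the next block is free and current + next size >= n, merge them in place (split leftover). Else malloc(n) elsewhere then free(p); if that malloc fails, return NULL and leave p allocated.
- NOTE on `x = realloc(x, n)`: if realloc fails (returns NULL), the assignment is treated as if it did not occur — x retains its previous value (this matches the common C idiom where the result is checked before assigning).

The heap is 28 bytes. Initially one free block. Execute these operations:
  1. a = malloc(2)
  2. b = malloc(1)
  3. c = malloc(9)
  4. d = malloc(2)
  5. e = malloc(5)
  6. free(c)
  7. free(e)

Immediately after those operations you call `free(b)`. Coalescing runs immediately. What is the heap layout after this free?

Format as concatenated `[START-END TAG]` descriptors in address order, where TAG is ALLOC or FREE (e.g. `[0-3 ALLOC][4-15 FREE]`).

Op 1: a = malloc(2) -> a = 0; heap: [0-1 ALLOC][2-27 FREE]
Op 2: b = malloc(1) -> b = 2; heap: [0-1 ALLOC][2-2 ALLOC][3-27 FREE]
Op 3: c = malloc(9) -> c = 3; heap: [0-1 ALLOC][2-2 ALLOC][3-11 ALLOC][12-27 FREE]
Op 4: d = malloc(2) -> d = 12; heap: [0-1 ALLOC][2-2 ALLOC][3-11 ALLOC][12-13 ALLOC][14-27 FREE]
Op 5: e = malloc(5) -> e = 14; heap: [0-1 ALLOC][2-2 ALLOC][3-11 ALLOC][12-13 ALLOC][14-18 ALLOC][19-27 FREE]
Op 6: free(c) -> (freed c); heap: [0-1 ALLOC][2-2 ALLOC][3-11 FREE][12-13 ALLOC][14-18 ALLOC][19-27 FREE]
Op 7: free(e) -> (freed e); heap: [0-1 ALLOC][2-2 ALLOC][3-11 FREE][12-13 ALLOC][14-27 FREE]
free(b): b = 2 -> block [2-2 ALLOC]; mark free, coalesce with adjacent free neighbors -> [0-1 ALLOC][2-11 FREE][12-13 ALLOC][14-27 FREE]

Answer: [0-1 ALLOC][2-11 FREE][12-13 ALLOC][14-27 FREE]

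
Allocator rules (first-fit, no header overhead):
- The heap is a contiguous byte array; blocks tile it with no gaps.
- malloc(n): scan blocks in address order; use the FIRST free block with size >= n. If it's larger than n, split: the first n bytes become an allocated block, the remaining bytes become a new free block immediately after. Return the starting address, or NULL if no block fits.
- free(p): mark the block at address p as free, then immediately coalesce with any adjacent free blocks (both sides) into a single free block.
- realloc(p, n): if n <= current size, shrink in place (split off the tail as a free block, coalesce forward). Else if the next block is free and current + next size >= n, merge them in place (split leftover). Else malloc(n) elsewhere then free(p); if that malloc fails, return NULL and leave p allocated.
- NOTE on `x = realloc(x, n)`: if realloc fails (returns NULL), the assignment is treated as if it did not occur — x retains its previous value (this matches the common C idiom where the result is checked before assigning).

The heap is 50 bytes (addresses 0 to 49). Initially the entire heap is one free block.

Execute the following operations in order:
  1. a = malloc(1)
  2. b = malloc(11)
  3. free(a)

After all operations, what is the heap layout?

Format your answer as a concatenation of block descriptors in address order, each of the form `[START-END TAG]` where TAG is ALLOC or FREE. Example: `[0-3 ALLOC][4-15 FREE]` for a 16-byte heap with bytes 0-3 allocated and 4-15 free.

Op 1: a = malloc(1) -> a = 0; heap: [0-0 ALLOC][1-49 FREE]
Op 2: b = malloc(11) -> b = 1; heap: [0-0 ALLOC][1-11 ALLOC][12-49 FREE]
Op 3: free(a) -> (freed a); heap: [0-0 FREE][1-11 ALLOC][12-49 FREE]

Answer: [0-0 FREE][1-11 ALLOC][12-49 FREE]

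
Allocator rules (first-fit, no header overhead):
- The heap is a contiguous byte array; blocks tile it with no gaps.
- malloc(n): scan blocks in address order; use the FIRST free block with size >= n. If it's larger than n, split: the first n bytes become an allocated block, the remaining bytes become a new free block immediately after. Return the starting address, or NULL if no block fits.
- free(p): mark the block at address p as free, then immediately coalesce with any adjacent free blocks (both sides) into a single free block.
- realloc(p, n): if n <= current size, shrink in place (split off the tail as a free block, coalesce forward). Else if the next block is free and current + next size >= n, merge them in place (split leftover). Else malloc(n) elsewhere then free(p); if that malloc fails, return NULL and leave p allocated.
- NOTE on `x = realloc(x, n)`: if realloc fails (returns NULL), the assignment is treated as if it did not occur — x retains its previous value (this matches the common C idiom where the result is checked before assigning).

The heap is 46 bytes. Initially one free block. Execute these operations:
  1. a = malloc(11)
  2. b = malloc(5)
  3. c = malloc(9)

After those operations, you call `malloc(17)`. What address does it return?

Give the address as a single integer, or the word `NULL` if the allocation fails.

Op 1: a = malloc(11) -> a = 0; heap: [0-10 ALLOC][11-45 FREE]
Op 2: b = malloc(5) -> b = 11; heap: [0-10 ALLOC][11-15 ALLOC][16-45 FREE]
Op 3: c = malloc(9) -> c = 16; heap: [0-10 ALLOC][11-15 ALLOC][16-24 ALLOC][25-45 FREE]
malloc(17): first-fit scan over [0-10 ALLOC][11-15 ALLOC][16-24 ALLOC][25-45 FREE] -> 25

Answer: 25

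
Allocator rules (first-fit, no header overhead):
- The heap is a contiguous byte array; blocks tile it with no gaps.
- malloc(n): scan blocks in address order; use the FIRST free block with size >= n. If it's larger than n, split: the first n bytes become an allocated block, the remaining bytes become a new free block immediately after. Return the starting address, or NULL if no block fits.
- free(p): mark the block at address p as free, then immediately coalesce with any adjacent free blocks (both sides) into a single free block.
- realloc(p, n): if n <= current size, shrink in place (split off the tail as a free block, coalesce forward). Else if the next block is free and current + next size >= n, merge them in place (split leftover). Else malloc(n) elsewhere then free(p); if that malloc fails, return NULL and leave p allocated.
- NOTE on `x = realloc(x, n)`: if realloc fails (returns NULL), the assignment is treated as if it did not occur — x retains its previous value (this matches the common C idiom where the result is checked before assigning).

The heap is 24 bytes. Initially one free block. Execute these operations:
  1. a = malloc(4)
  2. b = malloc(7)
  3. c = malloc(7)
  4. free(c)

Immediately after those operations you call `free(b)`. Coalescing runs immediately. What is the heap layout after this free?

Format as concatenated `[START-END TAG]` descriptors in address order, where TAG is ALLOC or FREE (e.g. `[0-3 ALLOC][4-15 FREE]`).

Op 1: a = malloc(4) -> a = 0; heap: [0-3 ALLOC][4-23 FREE]
Op 2: b = malloc(7) -> b = 4; heap: [0-3 ALLOC][4-10 ALLOC][11-23 FREE]
Op 3: c = malloc(7) -> c = 11; heap: [0-3 ALLOC][4-10 ALLOC][11-17 ALLOC][18-23 FREE]
Op 4: free(c) -> (freed c); heap: [0-3 ALLOC][4-10 ALLOC][11-23 FREE]
free(b): b = 4 -> block [4-10 ALLOC]; mark free, coalesce with adjacent free neighbors -> [0-3 ALLOC][4-23 FREE]

Answer: [0-3 ALLOC][4-23 FREE]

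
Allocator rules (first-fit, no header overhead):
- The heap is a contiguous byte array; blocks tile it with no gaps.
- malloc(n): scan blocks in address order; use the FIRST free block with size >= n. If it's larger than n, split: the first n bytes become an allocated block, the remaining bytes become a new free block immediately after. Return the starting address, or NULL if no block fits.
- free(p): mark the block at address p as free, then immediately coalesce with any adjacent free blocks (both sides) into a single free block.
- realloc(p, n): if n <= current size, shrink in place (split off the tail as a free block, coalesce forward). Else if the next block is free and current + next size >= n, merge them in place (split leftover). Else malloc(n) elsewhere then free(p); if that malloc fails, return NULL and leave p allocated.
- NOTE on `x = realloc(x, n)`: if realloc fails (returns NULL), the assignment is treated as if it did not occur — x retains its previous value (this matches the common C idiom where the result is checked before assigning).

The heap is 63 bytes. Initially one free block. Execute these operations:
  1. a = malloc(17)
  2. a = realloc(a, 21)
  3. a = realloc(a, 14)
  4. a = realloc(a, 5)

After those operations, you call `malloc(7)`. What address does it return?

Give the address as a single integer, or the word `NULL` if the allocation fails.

Op 1: a = malloc(17) -> a = 0; heap: [0-16 ALLOC][17-62 FREE]
Op 2: a = realloc(a, 21) -> a = 0; heap: [0-20 ALLOC][21-62 FREE]
Op 3: a = realloc(a, 14) -> a = 0; heap: [0-13 ALLOC][14-62 FREE]
Op 4: a = realloc(a, 5) -> a = 0; heap: [0-4 ALLOC][5-62 FREE]
malloc(7): first-fit scan over [0-4 ALLOC][5-62 FREE] -> 5

Answer: 5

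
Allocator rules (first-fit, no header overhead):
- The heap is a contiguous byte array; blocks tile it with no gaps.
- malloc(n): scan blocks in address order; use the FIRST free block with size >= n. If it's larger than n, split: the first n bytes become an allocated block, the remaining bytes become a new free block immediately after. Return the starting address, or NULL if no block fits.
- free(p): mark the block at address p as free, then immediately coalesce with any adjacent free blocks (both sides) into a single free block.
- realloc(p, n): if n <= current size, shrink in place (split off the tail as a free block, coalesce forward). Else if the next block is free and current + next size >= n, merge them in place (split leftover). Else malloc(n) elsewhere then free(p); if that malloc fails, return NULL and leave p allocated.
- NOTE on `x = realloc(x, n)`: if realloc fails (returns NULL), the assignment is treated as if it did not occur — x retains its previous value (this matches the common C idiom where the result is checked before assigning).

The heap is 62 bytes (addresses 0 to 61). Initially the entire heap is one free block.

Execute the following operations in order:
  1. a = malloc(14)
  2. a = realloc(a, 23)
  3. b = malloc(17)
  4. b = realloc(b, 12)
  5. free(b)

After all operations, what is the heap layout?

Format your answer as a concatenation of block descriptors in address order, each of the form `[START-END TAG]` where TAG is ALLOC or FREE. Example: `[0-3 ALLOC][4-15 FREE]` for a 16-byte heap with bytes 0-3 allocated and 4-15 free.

Op 1: a = malloc(14) -> a = 0; heap: [0-13 ALLOC][14-61 FREE]
Op 2: a = realloc(a, 23) -> a = 0; heap: [0-22 ALLOC][23-61 FREE]
Op 3: b = malloc(17) -> b = 23; heap: [0-22 ALLOC][23-39 ALLOC][40-61 FREE]
Op 4: b = realloc(b, 12) -> b = 23; heap: [0-22 ALLOC][23-34 ALLOC][35-61 FREE]
Op 5: free(b) -> (freed b); heap: [0-22 ALLOC][23-61 FREE]

Answer: [0-22 ALLOC][23-61 FREE]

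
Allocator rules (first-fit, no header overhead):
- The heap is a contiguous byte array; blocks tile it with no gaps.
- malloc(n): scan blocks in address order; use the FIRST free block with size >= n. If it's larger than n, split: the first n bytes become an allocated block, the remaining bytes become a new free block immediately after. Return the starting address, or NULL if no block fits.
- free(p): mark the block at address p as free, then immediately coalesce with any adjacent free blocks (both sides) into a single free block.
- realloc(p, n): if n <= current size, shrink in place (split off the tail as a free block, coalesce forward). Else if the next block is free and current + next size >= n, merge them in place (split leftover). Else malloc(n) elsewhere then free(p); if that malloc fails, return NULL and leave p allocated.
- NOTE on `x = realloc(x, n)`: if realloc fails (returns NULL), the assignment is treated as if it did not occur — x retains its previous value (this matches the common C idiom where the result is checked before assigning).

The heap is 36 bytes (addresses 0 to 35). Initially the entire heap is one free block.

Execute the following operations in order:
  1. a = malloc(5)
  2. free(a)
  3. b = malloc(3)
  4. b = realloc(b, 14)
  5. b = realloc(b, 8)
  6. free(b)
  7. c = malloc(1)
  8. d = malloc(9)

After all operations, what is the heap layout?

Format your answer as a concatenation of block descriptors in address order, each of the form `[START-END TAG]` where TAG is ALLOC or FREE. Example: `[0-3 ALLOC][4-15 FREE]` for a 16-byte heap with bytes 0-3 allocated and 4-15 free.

Answer: [0-0 ALLOC][1-9 ALLOC][10-35 FREE]

Derivation:
Op 1: a = malloc(5) -> a = 0; heap: [0-4 ALLOC][5-35 FREE]
Op 2: free(a) -> (freed a); heap: [0-35 FREE]
Op 3: b = malloc(3) -> b = 0; heap: [0-2 ALLOC][3-35 FREE]
Op 4: b = realloc(b, 14) -> b = 0; heap: [0-13 ALLOC][14-35 FREE]
Op 5: b = realloc(b, 8) -> b = 0; heap: [0-7 ALLOC][8-35 FREE]
Op 6: free(b) -> (freed b); heap: [0-35 FREE]
Op 7: c = malloc(1) -> c = 0; heap: [0-0 ALLOC][1-35 FREE]
Op 8: d = malloc(9) -> d = 1; heap: [0-0 ALLOC][1-9 ALLOC][10-35 FREE]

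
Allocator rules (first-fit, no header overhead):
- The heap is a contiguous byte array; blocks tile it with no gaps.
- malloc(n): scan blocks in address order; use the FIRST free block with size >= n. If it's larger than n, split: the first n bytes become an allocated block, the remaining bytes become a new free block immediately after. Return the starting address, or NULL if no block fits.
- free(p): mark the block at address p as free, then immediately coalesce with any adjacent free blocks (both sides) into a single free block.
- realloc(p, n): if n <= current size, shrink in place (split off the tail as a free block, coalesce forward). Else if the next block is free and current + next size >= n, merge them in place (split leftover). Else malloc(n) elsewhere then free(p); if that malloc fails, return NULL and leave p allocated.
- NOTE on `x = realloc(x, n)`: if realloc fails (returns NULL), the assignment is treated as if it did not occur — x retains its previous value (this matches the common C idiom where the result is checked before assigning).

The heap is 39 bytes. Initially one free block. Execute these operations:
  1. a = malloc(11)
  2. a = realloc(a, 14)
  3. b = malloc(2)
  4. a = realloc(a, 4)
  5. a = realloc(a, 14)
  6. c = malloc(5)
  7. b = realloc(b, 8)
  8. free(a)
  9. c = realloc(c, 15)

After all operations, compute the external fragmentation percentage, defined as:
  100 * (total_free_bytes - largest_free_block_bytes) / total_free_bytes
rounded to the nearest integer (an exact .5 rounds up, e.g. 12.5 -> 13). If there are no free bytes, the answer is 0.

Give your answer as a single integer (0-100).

Answer: 38

Derivation:
Op 1: a = malloc(11) -> a = 0; heap: [0-10 ALLOC][11-38 FREE]
Op 2: a = realloc(a, 14) -> a = 0; heap: [0-13 ALLOC][14-38 FREE]
Op 3: b = malloc(2) -> b = 14; heap: [0-13 ALLOC][14-15 ALLOC][16-38 FREE]
Op 4: a = realloc(a, 4) -> a = 0; heap: [0-3 ALLOC][4-13 FREE][14-15 ALLOC][16-38 FREE]
Op 5: a = realloc(a, 14) -> a = 0; heap: [0-13 ALLOC][14-15 ALLOC][16-38 FREE]
Op 6: c = malloc(5) -> c = 16; heap: [0-13 ALLOC][14-15 ALLOC][16-20 ALLOC][21-38 FREE]
Op 7: b = realloc(b, 8) -> b = 21; heap: [0-13 ALLOC][14-15 FREE][16-20 ALLOC][21-28 ALLOC][29-38 FREE]
Op 8: free(a) -> (freed a); heap: [0-15 FREE][16-20 ALLOC][21-28 ALLOC][29-38 FREE]
Op 9: c = realloc(c, 15) -> c = 0; heap: [0-14 ALLOC][15-20 FREE][21-28 ALLOC][29-38 FREE]
Free blocks: [6 10] total_free=16 largest=10 -> 100*(16-10)/16 = 600/16 = 37.5 -> rounds to 38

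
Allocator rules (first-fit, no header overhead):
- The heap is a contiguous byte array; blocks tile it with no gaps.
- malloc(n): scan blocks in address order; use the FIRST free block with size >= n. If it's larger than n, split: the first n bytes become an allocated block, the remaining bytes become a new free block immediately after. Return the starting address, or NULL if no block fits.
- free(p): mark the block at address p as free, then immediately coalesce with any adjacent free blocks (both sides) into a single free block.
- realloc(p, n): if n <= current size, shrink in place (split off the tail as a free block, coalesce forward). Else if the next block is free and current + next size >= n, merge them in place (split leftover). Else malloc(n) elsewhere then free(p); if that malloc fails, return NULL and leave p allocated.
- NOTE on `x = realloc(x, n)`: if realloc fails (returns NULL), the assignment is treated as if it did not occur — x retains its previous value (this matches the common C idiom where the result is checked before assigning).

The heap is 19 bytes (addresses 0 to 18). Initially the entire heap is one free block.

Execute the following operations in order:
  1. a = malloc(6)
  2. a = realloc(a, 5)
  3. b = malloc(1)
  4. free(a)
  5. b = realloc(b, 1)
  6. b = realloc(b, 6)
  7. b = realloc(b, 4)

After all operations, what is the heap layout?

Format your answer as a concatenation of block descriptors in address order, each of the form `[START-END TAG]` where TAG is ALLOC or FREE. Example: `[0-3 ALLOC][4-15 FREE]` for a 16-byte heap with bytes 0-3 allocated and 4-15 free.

Op 1: a = malloc(6) -> a = 0; heap: [0-5 ALLOC][6-18 FREE]
Op 2: a = realloc(a, 5) -> a = 0; heap: [0-4 ALLOC][5-18 FREE]
Op 3: b = malloc(1) -> b = 5; heap: [0-4 ALLOC][5-5 ALLOC][6-18 FREE]
Op 4: free(a) -> (freed a); heap: [0-4 FREE][5-5 ALLOC][6-18 FREE]
Op 5: b = realloc(b, 1) -> b = 5; heap: [0-4 FREE][5-5 ALLOC][6-18 FREE]
Op 6: b = realloc(b, 6) -> b = 5; heap: [0-4 FREE][5-10 ALLOC][11-18 FREE]
Op 7: b = realloc(b, 4) -> b = 5; heap: [0-4 FREE][5-8 ALLOC][9-18 FREE]

Answer: [0-4 FREE][5-8 ALLOC][9-18 FREE]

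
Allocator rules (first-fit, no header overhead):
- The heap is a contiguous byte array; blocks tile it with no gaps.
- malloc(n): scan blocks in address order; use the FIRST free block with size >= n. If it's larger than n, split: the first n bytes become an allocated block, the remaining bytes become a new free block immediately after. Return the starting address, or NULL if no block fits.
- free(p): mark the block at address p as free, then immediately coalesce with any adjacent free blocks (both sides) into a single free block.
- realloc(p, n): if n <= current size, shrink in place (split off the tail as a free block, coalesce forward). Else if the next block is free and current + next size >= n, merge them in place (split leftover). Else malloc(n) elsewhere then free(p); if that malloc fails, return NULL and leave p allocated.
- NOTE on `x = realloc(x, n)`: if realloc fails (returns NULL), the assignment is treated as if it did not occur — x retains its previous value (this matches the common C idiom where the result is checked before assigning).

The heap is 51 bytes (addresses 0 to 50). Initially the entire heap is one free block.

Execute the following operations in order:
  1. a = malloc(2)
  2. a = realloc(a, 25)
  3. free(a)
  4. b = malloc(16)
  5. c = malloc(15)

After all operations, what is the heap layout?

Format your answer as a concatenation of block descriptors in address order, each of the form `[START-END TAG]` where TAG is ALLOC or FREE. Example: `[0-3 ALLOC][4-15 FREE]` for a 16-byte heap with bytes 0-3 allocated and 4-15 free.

Answer: [0-15 ALLOC][16-30 ALLOC][31-50 FREE]

Derivation:
Op 1: a = malloc(2) -> a = 0; heap: [0-1 ALLOC][2-50 FREE]
Op 2: a = realloc(a, 25) -> a = 0; heap: [0-24 ALLOC][25-50 FREE]
Op 3: free(a) -> (freed a); heap: [0-50 FREE]
Op 4: b = malloc(16) -> b = 0; heap: [0-15 ALLOC][16-50 FREE]
Op 5: c = malloc(15) -> c = 16; heap: [0-15 ALLOC][16-30 ALLOC][31-50 FREE]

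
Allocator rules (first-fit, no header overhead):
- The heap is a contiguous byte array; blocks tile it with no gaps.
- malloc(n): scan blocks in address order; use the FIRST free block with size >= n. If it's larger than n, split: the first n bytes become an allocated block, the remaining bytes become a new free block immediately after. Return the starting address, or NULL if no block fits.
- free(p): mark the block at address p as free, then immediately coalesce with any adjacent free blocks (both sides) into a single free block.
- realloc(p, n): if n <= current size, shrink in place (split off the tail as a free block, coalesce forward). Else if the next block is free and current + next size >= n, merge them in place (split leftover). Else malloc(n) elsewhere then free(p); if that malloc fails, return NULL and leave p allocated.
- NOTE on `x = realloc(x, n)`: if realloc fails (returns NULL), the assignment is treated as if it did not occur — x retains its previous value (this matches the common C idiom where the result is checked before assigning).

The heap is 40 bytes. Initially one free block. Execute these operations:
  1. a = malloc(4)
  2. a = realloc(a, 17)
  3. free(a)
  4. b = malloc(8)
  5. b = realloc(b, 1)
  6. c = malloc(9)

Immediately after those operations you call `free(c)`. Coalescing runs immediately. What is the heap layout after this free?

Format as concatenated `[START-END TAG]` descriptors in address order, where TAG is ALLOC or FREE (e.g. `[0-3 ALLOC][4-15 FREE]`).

Answer: [0-0 ALLOC][1-39 FREE]

Derivation:
Op 1: a = malloc(4) -> a = 0; heap: [0-3 ALLOC][4-39 FREE]
Op 2: a = realloc(a, 17) -> a = 0; heap: [0-16 ALLOC][17-39 FREE]
Op 3: free(a) -> (freed a); heap: [0-39 FREE]
Op 4: b = malloc(8) -> b = 0; heap: [0-7 ALLOC][8-39 FREE]
Op 5: b = realloc(b, 1) -> b = 0; heap: [0-0 ALLOC][1-39 FREE]
Op 6: c = malloc(9) -> c = 1; heap: [0-0 ALLOC][1-9 ALLOC][10-39 FREE]
free(c): c = 1 -> block [1-9 ALLOC]; mark free, coalesce with adjacent free neighbors -> [0-0 ALLOC][1-39 FREE]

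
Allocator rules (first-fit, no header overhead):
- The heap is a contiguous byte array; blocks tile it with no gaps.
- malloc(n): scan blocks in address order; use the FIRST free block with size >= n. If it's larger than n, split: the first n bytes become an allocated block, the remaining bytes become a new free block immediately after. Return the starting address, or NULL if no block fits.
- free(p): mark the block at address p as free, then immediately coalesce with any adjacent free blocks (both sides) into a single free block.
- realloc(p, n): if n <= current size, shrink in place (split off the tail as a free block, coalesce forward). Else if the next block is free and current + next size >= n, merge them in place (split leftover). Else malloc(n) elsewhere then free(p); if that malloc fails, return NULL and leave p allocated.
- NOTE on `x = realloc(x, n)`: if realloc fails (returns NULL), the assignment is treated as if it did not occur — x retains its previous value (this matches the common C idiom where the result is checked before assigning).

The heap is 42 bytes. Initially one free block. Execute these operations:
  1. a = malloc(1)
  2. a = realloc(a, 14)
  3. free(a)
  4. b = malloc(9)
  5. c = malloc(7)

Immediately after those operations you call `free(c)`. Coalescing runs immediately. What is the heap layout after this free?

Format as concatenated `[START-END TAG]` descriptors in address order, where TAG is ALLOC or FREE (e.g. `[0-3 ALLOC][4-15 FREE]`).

Answer: [0-8 ALLOC][9-41 FREE]

Derivation:
Op 1: a = malloc(1) -> a = 0; heap: [0-0 ALLOC][1-41 FREE]
Op 2: a = realloc(a, 14) -> a = 0; heap: [0-13 ALLOC][14-41 FREE]
Op 3: free(a) -> (freed a); heap: [0-41 FREE]
Op 4: b = malloc(9) -> b = 0; heap: [0-8 ALLOC][9-41 FREE]
Op 5: c = malloc(7) -> c = 9; heap: [0-8 ALLOC][9-15 ALLOC][16-41 FREE]
free(c): c = 9 -> block [9-15 ALLOC]; mark free, coalesce with adjacent free neighbors -> [0-8 ALLOC][9-41 FREE]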